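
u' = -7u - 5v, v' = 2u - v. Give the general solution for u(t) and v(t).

Coefficient matrix A = [[-7, -5], [2, -1]].
Characteristic polynomial det(A - λI) = λ^2 + 8λ + 17 = 0.
Eigenvalues λ = -4 ± i (complex conjugate pair).
For λ=-4+i: an eigenvector is (1,-1) - i(2,-1) = (1 - 2i, -1 + i).
A real fundamental pair from Re and Im of e^((-4+i)t)v: X_1 = e^(-4t)(cos(t)·(1,-1) + sin(t)·(2,-1)), X_2 = e^(-4t)(sin(t)·(1,-1) - cos(t)·(2,-1)).
General solution: C_1X_1 + C_2X_2.

u(t) = 2C_1e^(-4t)sin(t) + C_1e^(-4t)cos(t) + C_2e^(-4t)sin(t) - 2C_2e^(-4t)cos(t), v(t) = -C_1e^(-4t)sin(t) - C_1e^(-4t)cos(t) - C_2e^(-4t)sin(t) + C_2e^(-4t)cos(t)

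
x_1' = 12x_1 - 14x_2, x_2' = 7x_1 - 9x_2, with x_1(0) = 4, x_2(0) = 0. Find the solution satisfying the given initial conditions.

x_1(t) = 8e^(5t) - 4e^(-2t), x_2(t) = 4e^(5t) - 4e^(-2t)

Coefficient matrix A = [[12, -14], [7, -9]].
Characteristic polynomial det(A - λI) = λ^2 - 3λ - 10 = 0.
Eigenvalues λ = 5, -2.
For λ=5: (A-λI) row 1 is [7, -14], so an eigenvector is (2, 1).
For λ=-2: (A-λI) row 1 is [14, -14], so an eigenvector is (1, 1).
General solution: C_1e^(5t)(2,1) + C_2e^(-2t)(1,1).
Applying x_1(0)=4, x_2(0)=0 gives C_1=4, C_2=-4.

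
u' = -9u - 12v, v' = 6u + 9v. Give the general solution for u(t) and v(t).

Coefficient matrix A = [[-9, -12], [6, 9]].
Characteristic polynomial det(A - λI) = λ^2 - 9 = 0.
Eigenvalues λ = -3, 3.
For λ=-3: (A-λI) row 1 is [-6, -12], so an eigenvector is (2, -1).
For λ=3: (A-λI) row 1 is [-12, -12], so an eigenvector is (1, -1).
General solution: C_1e^(-3t)(2,-1) + C_2e^(3t)(1,-1).

u(t) = 2C_1e^(-3t) + C_2e^(3t), v(t) = -C_1e^(-3t) - C_2e^(3t)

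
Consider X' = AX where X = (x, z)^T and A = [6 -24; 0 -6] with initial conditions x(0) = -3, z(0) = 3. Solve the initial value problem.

Coefficient matrix A = [[6, -24], [0, -6]].
Characteristic polynomial det(A - λI) = λ^2 - 36 = 0.
Eigenvalues λ = 6, -6.
For λ=6: (A-λI) row 1 is [0, -24], so an eigenvector is (1, 0).
For λ=-6: (A-λI) row 1 is [12, -24], so an eigenvector is (-2, -1).
General solution: c_1e^(6t)(1,0) + c_2e^(-6t)(-2,-1).
Applying x(0)=-3, z(0)=3 gives c_1=-9, c_2=-3.

x(t) = -9e^(6t) + 6e^(-6t), z(t) = 3e^(-6t)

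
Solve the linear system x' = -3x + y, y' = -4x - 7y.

x(t) = K_1e^(-5t) + K_2te^(-5t), y(t) = -2K_1e^(-5t) - 2K_2te^(-5t) + K_2e^(-5t)

Coefficient matrix A = [[-3, 1], [-4, -7]].
Characteristic polynomial det(A - λI) = λ^2 + 10λ + 25 = 0.
Single eigenvalue λ = -5 with algebraic multiplicity 2.
Eigenvector v = (1,-2); generalized eigenvector w with (A-λI)w=v is (0,1).
General solution: e^(-5t)[K_1·v + K_2·(t·v + w)].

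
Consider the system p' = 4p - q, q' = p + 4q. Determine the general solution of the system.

Coefficient matrix A = [[4, -1], [1, 4]].
Characteristic polynomial det(A - λI) = λ^2 - 8λ + 17 = 0.
Eigenvalues λ = 4 ± i (complex conjugate pair).
For λ=4+i: an eigenvector is (0,1) - i(-1,0) = (0 + i, 1).
A real fundamental pair from Re and Im of e^((4+i)t)v: X_1 = e^(4t)(cos(t)·(0,1) + sin(t)·(-1,0)), X_2 = e^(4t)(sin(t)·(0,1) - cos(t)·(-1,0)).
General solution: c_1X_1 + c_2X_2.

p(t) = -c_1e^(4t)sin(t) + c_2e^(4t)cos(t), q(t) = c_1e^(4t)cos(t) + c_2e^(4t)sin(t)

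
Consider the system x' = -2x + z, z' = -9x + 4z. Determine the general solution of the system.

x(t) = -C_1e^(t) - C_2te^(t) + C_2e^(t), z(t) = -3C_1e^(t) - 3C_2te^(t) + 2C_2e^(t)

Coefficient matrix A = [[-2, 1], [-9, 4]].
Characteristic polynomial det(A - λI) = λ^2 - 2λ + 1 = 0.
Single eigenvalue λ = 1 with algebraic multiplicity 2.
Eigenvector v = (-1,-3); generalized eigenvector w with (A-λI)w=v is (1,2).
General solution: e^(t)[C_1·v + C_2·(t·v + w)].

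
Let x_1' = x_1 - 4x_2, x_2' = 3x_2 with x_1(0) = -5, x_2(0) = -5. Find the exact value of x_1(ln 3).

A = [[1,-4],[0,3]]; eigenvalues λ = 1, 3.
Eigenvectors: (-1,0) for λ=1, (-2,1) for λ=3.
From the initial condition, c_1 = 15, c_2 = -5.
x_1(ln 3) = (15)(3^1)(-1) + (-5)(3^3)(-2) = 225.

225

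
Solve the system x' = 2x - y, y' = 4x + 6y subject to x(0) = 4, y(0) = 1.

x(t) = -9te^(4t) + 4e^(4t), y(t) = 18te^(4t) + e^(4t)

Coefficient matrix A = [[2, -1], [4, 6]].
Characteristic polynomial det(A - λI) = λ^2 - 8λ + 16 = 0.
Single eigenvalue λ = 4 with algebraic multiplicity 2.
Eigenvector v = (1,-2); generalized eigenvector w with (A-λI)w=v is (-1,1).
General solution: e^(4t)[K_1·v + K_2·(t·v + w)].
Applying x(0)=4, y(0)=1 gives K_1=-5, K_2=-9.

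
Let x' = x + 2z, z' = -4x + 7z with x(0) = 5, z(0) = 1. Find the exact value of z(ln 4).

A = [[1,2],[-4,7]]; eigenvalues λ = 3, 5.
Eigenvectors: (-1,-1) for λ=3, (1,2) for λ=5.
From the initial condition, c_1 = -9, c_2 = -4.
z(ln 4) = (-9)(4^3)(-1) + (-4)(4^5)(2) = -7616.

-7616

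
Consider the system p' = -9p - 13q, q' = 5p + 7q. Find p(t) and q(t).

Coefficient matrix A = [[-9, -13], [5, 7]].
Characteristic polynomial det(A - λI) = λ^2 + 2λ + 2 = 0.
Eigenvalues λ = -1 ± i (complex conjugate pair).
For λ=-1+i: an eigenvector is (2,-1) - i(-3,2) = (2 + 3i, -1 - 2i).
A real fundamental pair from Re and Im of e^((-1+i)t)v: X_1 = e^(-t)(cos(t)·(2,-1) + sin(t)·(-3,2)), X_2 = e^(-t)(sin(t)·(2,-1) - cos(t)·(-3,2)).
General solution: C_1X_1 + C_2X_2.

p(t) = -3C_1e^(-t)sin(t) + 2C_1e^(-t)cos(t) + 2C_2e^(-t)sin(t) + 3C_2e^(-t)cos(t), q(t) = 2C_1e^(-t)sin(t) - C_1e^(-t)cos(t) - C_2e^(-t)sin(t) - 2C_2e^(-t)cos(t)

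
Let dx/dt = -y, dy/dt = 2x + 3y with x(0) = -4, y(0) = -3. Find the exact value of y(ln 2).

-34

A = [[0,-1],[2,3]]; eigenvalues λ = 2, 1.
Eigenvectors: (1,-2) for λ=2, (1,-1) for λ=1.
From the initial condition, c_1 = 7, c_2 = -11.
y(ln 2) = (7)(2^2)(-2) + (-11)(2^1)(-1) = -34.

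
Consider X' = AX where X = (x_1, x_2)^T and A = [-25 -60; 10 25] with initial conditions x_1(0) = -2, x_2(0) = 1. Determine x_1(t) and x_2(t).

x_1(t) = -2e^(5t), x_2(t) = e^(5t)

Coefficient matrix A = [[-25, -60], [10, 25]].
Characteristic polynomial det(A - λI) = λ^2 - 25 = 0.
Eigenvalues λ = 5, -5.
For λ=5: (A-λI) row 1 is [-30, -60], so an eigenvector is (2, -1).
For λ=-5: (A-λI) row 1 is [-20, -60], so an eigenvector is (3, -1).
General solution: K_1e^(5t)(2,-1) + K_2e^(-5t)(3,-1).
Applying x_1(0)=-2, x_2(0)=1 gives K_1=-1, K_2=0.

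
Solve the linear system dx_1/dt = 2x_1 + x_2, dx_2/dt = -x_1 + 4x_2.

Coefficient matrix A = [[2, 1], [-1, 4]].
Characteristic polynomial det(A - λI) = λ^2 - 6λ + 9 = 0.
Single eigenvalue λ = 3 with algebraic multiplicity 2.
Eigenvector v = (-1,-1); generalized eigenvector w with (A-λI)w=v is (2,1).
General solution: e^(3t)[C_1·v + C_2·(t·v + w)].

x_1(t) = -C_1e^(3t) - C_2te^(3t) + 2C_2e^(3t), x_2(t) = -C_1e^(3t) - C_2te^(3t) + C_2e^(3t)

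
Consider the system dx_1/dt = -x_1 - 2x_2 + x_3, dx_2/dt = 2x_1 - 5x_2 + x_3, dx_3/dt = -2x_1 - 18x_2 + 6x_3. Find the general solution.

x_1(t) = C_1e^(t) + C_3e^(2t), x_2(t) = C_1e^(t) + C_2e^(-3t) + C_3e^(2t), x_3(t) = 4C_1e^(t) + 2C_2e^(-3t) + 5C_3e^(2t)

Coefficient matrix A = [[-1, -2, 1], [2, -5, 1], [-2, -18, 6]].
det(A - λI) = 0 gives eigenvalues λ = 1, -3, 2.
For λ=1: eigenvector (1,1,4).
For λ=-3: eigenvector (0,1,2).
For λ=2: eigenvector (1,1,5).
General solution: C_1e^(t)(1,1,4) + C_2e^(-3t)(0,1,2) + C_3e^(2t)(1,1,5).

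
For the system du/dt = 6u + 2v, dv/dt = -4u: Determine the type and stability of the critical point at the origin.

unstable node

A = [[6,2],[-4,0]]; det(A-λI) = λ^2 - 6λ + 8.
λ = 2, 4: both positive.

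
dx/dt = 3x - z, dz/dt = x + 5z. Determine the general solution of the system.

Coefficient matrix A = [[3, -1], [1, 5]].
Characteristic polynomial det(A - λI) = λ^2 - 8λ + 16 = 0.
Single eigenvalue λ = 4 with algebraic multiplicity 2.
Eigenvector v = (-1,1); generalized eigenvector w with (A-λI)w=v is (2,-1).
General solution: e^(4t)[K_1·v + K_2·(t·v + w)].

x(t) = -K_1e^(4t) - K_2te^(4t) + 2K_2e^(4t), z(t) = K_1e^(4t) + K_2te^(4t) - K_2e^(4t)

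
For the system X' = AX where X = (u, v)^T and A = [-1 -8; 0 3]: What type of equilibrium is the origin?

saddle

A = [[-1,-8],[0,3]]; det(A-λI) = λ^2 - 2λ - 3.
λ = -1, 3: opposite signs.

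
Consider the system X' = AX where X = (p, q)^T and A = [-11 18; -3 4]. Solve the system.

Coefficient matrix A = [[-11, 18], [-3, 4]].
Characteristic polynomial det(A - λI) = λ^2 + 7λ + 10 = 0.
Eigenvalues λ = -5, -2.
For λ=-5: (A-λI) row 1 is [-6, 18], so an eigenvector is (3, 1).
For λ=-2: (A-λI) row 1 is [-9, 18], so an eigenvector is (-2, -1).
General solution: c_1e^(-5t)(3,1) + c_2e^(-2t)(-2,-1).

p(t) = 3c_1e^(-5t) - 2c_2e^(-2t), q(t) = c_1e^(-5t) - c_2e^(-2t)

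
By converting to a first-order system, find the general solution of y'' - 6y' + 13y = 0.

y(t) = c_1e^(3t)cos(2t) + c_2e^(3t)sin(2t)

Let x_1 = y, x_2 = y'. Then x_1' = x_2 and x_2' = -13x_1 + 6x_2.
A = [[0,1],[-13,6]]; det(A-λI) = λ^2 - 6λ + 13.
Eigenvalues λ = 3 ± 2i.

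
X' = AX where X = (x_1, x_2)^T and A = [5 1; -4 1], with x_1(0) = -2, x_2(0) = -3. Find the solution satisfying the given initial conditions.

Coefficient matrix A = [[5, 1], [-4, 1]].
Characteristic polynomial det(A - λI) = λ^2 - 6λ + 9 = 0.
Single eigenvalue λ = 3 with algebraic multiplicity 2.
Eigenvector v = (1,-2); generalized eigenvector w with (A-λI)w=v is (0,1).
General solution: e^(3t)[K_1·v + K_2·(t·v + w)].
Applying x_1(0)=-2, x_2(0)=-3 gives K_1=-2, K_2=-7.

x_1(t) = -7te^(3t) - 2e^(3t), x_2(t) = 14te^(3t) - 3e^(3t)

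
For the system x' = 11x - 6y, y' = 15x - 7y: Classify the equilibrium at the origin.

unstable spiral

A = [[11,-6],[15,-7]]; det(A-λI) = λ^2 - 4λ + 13.
λ = 2 ± 3i: positive real part.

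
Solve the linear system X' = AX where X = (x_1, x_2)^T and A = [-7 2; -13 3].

x_1(t) = K_1e^(-2t)sin(t) + K_1e^(-2t)cos(t) + K_2e^(-2t)sin(t) - K_2e^(-2t)cos(t), x_2(t) = 2K_1e^(-2t)sin(t) + 3K_1e^(-2t)cos(t) + 3K_2e^(-2t)sin(t) - 2K_2e^(-2t)cos(t)

Coefficient matrix A = [[-7, 2], [-13, 3]].
Characteristic polynomial det(A - λI) = λ^2 + 4λ + 5 = 0.
Eigenvalues λ = -2 ± i (complex conjugate pair).
For λ=-2+i: an eigenvector is (1,3) - i(1,2) = (1 - i, 3 - 2i).
A real fundamental pair from Re and Im of e^((-2+i)t)v: X_1 = e^(-2t)(cos(t)·(1,3) + sin(t)·(1,2)), X_2 = e^(-2t)(sin(t)·(1,3) - cos(t)·(1,2)).
General solution: K_1X_1 + K_2X_2.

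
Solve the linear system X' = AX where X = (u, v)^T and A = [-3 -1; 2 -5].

Coefficient matrix A = [[-3, -1], [2, -5]].
Characteristic polynomial det(A - λI) = λ^2 + 8λ + 17 = 0.
Eigenvalues λ = -4 ± i (complex conjugate pair).
For λ=-4+i: an eigenvector is (0,1) - i(-1,-1) = (0 + i, 1 + i).
A real fundamental pair from Re and Im of e^((-4+i)t)v: X_1 = e^(-4t)(cos(t)·(0,1) + sin(t)·(-1,-1)), X_2 = e^(-4t)(sin(t)·(0,1) - cos(t)·(-1,-1)).
General solution: C_1X_1 + C_2X_2.

u(t) = -C_1e^(-4t)sin(t) + C_2e^(-4t)cos(t), v(t) = -C_1e^(-4t)sin(t) + C_1e^(-4t)cos(t) + C_2e^(-4t)sin(t) + C_2e^(-4t)cos(t)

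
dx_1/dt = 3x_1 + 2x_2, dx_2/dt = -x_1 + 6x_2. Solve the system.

x_1(t) = C_1e^(5t) - 2C_2e^(4t), x_2(t) = C_1e^(5t) - C_2e^(4t)

Coefficient matrix A = [[3, 2], [-1, 6]].
Characteristic polynomial det(A - λI) = λ^2 - 9λ + 20 = 0.
Eigenvalues λ = 5, 4.
For λ=5: (A-λI) row 1 is [-2, 2], so an eigenvector is (1, 1).
For λ=4: (A-λI) row 1 is [-1, 2], so an eigenvector is (-2, -1).
General solution: C_1e^(5t)(1,1) + C_2e^(4t)(-2,-1).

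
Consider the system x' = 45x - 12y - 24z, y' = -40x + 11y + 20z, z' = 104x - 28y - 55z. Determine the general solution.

Coefficient matrix A = [[45, -12, -24], [-40, 11, 20], [104, -28, -55]].
det(A - λI) = 0 gives eigenvalues λ = 3, -3, 1.
For λ=3: eigenvector (-2,5,-6).
For λ=-3: eigenvector (1,0,2).
For λ=1: eigenvector (0,-2,1).
General solution: K_1e^(3t)(-2,5,-6) + K_2e^(-3t)(1,0,2) + K_3e^(t)(0,-2,1).

x(t) = -2K_1e^(3t) + K_2e^(-3t), y(t) = 5K_1e^(3t) - 2K_3e^(t), z(t) = -6K_1e^(3t) + 2K_2e^(-3t) + K_3e^(t)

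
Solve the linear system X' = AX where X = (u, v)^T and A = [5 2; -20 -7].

u(t) = -K_1e^(-t)cos(2t) - K_2e^(-t)sin(2t), v(t) = K_1e^(-t)sin(2t) + 3K_1e^(-t)cos(2t) + 3K_2e^(-t)sin(2t) - K_2e^(-t)cos(2t)

Coefficient matrix A = [[5, 2], [-20, -7]].
Characteristic polynomial det(A - λI) = λ^2 + 2λ + 5 = 0.
Eigenvalues λ = -1 ± 2i (complex conjugate pair).
For λ=-1+2i: an eigenvector is (-1,3) - i(0,1) = (-1, 3 - i).
A real fundamental pair from Re and Im of e^((-1+2i)t)v: X_1 = e^(-t)(cos(2t)·(-1,3) + sin(2t)·(0,1)), X_2 = e^(-t)(sin(2t)·(-1,3) - cos(2t)·(0,1)).
General solution: K_1X_1 + K_2X_2.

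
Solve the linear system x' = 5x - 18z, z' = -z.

Coefficient matrix A = [[5, -18], [0, -1]].
Characteristic polynomial det(A - λI) = λ^2 - 4λ - 5 = 0.
Eigenvalues λ = -1, 5.
For λ=-1: (A-λI) row 1 is [6, -18], so an eigenvector is (-3, -1).
For λ=5: (A-λI) row 1 is [0, -18], so an eigenvector is (1, 0).
General solution: C_1e^(-t)(-3,-1) + C_2e^(5t)(1,0).

x(t) = -3C_1e^(-t) + C_2e^(5t), z(t) = -C_1e^(-t)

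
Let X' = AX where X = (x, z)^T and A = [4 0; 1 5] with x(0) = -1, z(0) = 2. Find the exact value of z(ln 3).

324

A = [[4,0],[1,5]]; eigenvalues λ = 5, 4.
Eigenvectors: (0,-1) for λ=5, (-1,1) for λ=4.
From the initial condition, c_1 = -1, c_2 = 1.
z(ln 3) = (-1)(3^5)(-1) + (1)(3^4)(1) = 324.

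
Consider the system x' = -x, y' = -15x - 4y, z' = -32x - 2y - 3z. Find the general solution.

x(t) = c_2e^(-t), y(t) = c_1e^(-4t) - 5c_2e^(-t), z(t) = 2c_1e^(-4t) - 11c_2e^(-t) + c_3e^(-3t)

Coefficient matrix A = [[-1, 0, 0], [-15, -4, 0], [-32, -2, -3]].
det(A - λI) = 0 gives eigenvalues λ = -4, -1, -3.
For λ=-4: eigenvector (0,1,2).
For λ=-1: eigenvector (1,-5,-11).
For λ=-3: eigenvector (0,0,1).
General solution: c_1e^(-4t)(0,1,2) + c_2e^(-t)(1,-5,-11) + c_3e^(-3t)(0,0,1).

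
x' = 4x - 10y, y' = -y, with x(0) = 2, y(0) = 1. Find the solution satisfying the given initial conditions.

Coefficient matrix A = [[4, -10], [0, -1]].
Characteristic polynomial det(A - λI) = λ^2 - 3λ - 4 = 0.
Eigenvalues λ = -1, 4.
For λ=-1: (A-λI) row 1 is [5, -10], so an eigenvector is (-2, -1).
For λ=4: (A-λI) row 1 is [0, -10], so an eigenvector is (-1, 0).
General solution: C_1e^(-t)(-2,-1) + C_2e^(4t)(-1,0).
Applying x(0)=2, y(0)=1 gives C_1=-1, C_2=0.

x(t) = 2e^(-t), y(t) = e^(-t)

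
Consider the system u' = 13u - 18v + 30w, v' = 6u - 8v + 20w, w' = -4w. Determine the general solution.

u(t) = 2c_1e^(4t) - 3c_2e^(t) - 6c_3e^(-4t), v(t) = c_1e^(4t) - 2c_2e^(t) - 4c_3e^(-4t), w(t) = c_3e^(-4t)

Coefficient matrix A = [[13, -18, 30], [6, -8, 20], [0, 0, -4]].
det(A - λI) = 0 gives eigenvalues λ = 4, 1, -4.
For λ=4: eigenvector (2,1,0).
For λ=1: eigenvector (-3,-2,0).
For λ=-4: eigenvector (-6,-4,1).
General solution: c_1e^(4t)(2,1,0) + c_2e^(t)(-3,-2,0) + c_3e^(-4t)(-6,-4,1).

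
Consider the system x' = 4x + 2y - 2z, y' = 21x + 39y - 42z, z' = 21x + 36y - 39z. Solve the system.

x(t) = K_1e^(4t) + 2K_3e^(3t), y(t) = 3K_1e^(4t) + K_2e^(-3t), z(t) = 3K_1e^(4t) + K_2e^(-3t) + K_3e^(3t)

Coefficient matrix A = [[4, 2, -2], [21, 39, -42], [21, 36, -39]].
det(A - λI) = 0 gives eigenvalues λ = 4, -3, 3.
For λ=4: eigenvector (1,3,3).
For λ=-3: eigenvector (0,1,1).
For λ=3: eigenvector (2,0,1).
General solution: K_1e^(4t)(1,3,3) + K_2e^(-3t)(0,1,1) + K_3e^(3t)(2,0,1).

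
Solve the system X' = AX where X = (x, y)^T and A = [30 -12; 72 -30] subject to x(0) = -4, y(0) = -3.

x(t) = -9e^(6t) + 5e^(-6t), y(t) = -18e^(6t) + 15e^(-6t)

Coefficient matrix A = [[30, -12], [72, -30]].
Characteristic polynomial det(A - λI) = λ^2 - 36 = 0.
Eigenvalues λ = -6, 6.
For λ=-6: (A-λI) row 1 is [36, -12], so an eigenvector is (1, 3).
For λ=6: (A-λI) row 1 is [24, -12], so an eigenvector is (1, 2).
General solution: K_1e^(-6t)(1,3) + K_2e^(6t)(1,2).
Applying x(0)=-4, y(0)=-3 gives K_1=5, K_2=-9.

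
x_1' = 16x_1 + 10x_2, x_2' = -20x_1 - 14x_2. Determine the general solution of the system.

Coefficient matrix A = [[16, 10], [-20, -14]].
Characteristic polynomial det(A - λI) = λ^2 - 2λ - 24 = 0.
Eigenvalues λ = 6, -4.
For λ=6: (A-λI) row 1 is [10, 10], so an eigenvector is (1, -1).
For λ=-4: (A-λI) row 1 is [20, 10], so an eigenvector is (-1, 2).
General solution: C_1e^(6t)(1,-1) + C_2e^(-4t)(-1,2).

x_1(t) = C_1e^(6t) - C_2e^(-4t), x_2(t) = -C_1e^(6t) + 2C_2e^(-4t)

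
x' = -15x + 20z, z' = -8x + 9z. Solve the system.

Coefficient matrix A = [[-15, 20], [-8, 9]].
Characteristic polynomial det(A - λI) = λ^2 + 6λ + 25 = 0.
Eigenvalues λ = -3 ± 4i (complex conjugate pair).
For λ=-3+4i: an eigenvector is (1,1) - i(2,1) = (1 - 2i, 1 - i).
A real fundamental pair from Re and Im of e^((-3+4i)t)v: X_1 = e^(-3t)(cos(4t)·(1,1) + sin(4t)·(2,1)), X_2 = e^(-3t)(sin(4t)·(1,1) - cos(4t)·(2,1)).
General solution: c_1X_1 + c_2X_2.

x(t) = 2c_1e^(-3t)sin(4t) + c_1e^(-3t)cos(4t) + c_2e^(-3t)sin(4t) - 2c_2e^(-3t)cos(4t), z(t) = c_1e^(-3t)sin(4t) + c_1e^(-3t)cos(4t) + c_2e^(-3t)sin(4t) - c_2e^(-3t)cos(4t)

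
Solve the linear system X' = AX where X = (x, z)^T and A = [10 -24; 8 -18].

Coefficient matrix A = [[10, -24], [8, -18]].
Characteristic polynomial det(A - λI) = λ^2 + 8λ + 12 = 0.
Eigenvalues λ = -2, -6.
For λ=-2: (A-λI) row 1 is [12, -24], so an eigenvector is (2, 1).
For λ=-6: (A-λI) row 1 is [16, -24], so an eigenvector is (3, 2).
General solution: C_1e^(-2t)(2,1) + C_2e^(-6t)(3,2).

x(t) = 2C_1e^(-2t) + 3C_2e^(-6t), z(t) = C_1e^(-2t) + 2C_2e^(-6t)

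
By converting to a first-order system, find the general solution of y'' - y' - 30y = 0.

Let x_1 = y, x_2 = y'. Then x_1' = x_2 and x_2' = 30x_1 + x_2.
A = [[0,1],[30,1]]; det(A-λI) = λ^2 - λ - 30.
Eigenvalues λ = 6, -5 with eigenvectors (1,6), (1,-5).

y(t) = c_1e^(6t) + c_2e^(-5t)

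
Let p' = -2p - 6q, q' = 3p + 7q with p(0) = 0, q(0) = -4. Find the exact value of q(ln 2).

A = [[-2,-6],[3,7]]; eigenvalues λ = 1, 4.
Eigenvectors: (-2,1) for λ=1, (1,-1) for λ=4.
From the initial condition, c_1 = 4, c_2 = 8.
q(ln 2) = (4)(2^1)(1) + (8)(2^4)(-1) = -120.

-120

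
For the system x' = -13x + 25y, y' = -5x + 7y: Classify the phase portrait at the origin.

stable spiral

A = [[-13,25],[-5,7]]; det(A-λI) = λ^2 + 6λ + 34.
λ = -3 ± 5i: negative real part.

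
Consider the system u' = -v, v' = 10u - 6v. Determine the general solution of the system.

Coefficient matrix A = [[0, -1], [10, -6]].
Characteristic polynomial det(A - λI) = λ^2 + 6λ + 10 = 0.
Eigenvalues λ = -3 ± i (complex conjugate pair).
For λ=-3+i: an eigenvector is (0,1) - i(-1,-3) = (0 + i, 1 + 3i).
A real fundamental pair from Re and Im of e^((-3+i)t)v: X_1 = e^(-3t)(cos(t)·(0,1) + sin(t)·(-1,-3)), X_2 = e^(-3t)(sin(t)·(0,1) - cos(t)·(-1,-3)).
General solution: C_1X_1 + C_2X_2.

u(t) = -C_1e^(-3t)sin(t) + C_2e^(-3t)cos(t), v(t) = -3C_1e^(-3t)sin(t) + C_1e^(-3t)cos(t) + C_2e^(-3t)sin(t) + 3C_2e^(-3t)cos(t)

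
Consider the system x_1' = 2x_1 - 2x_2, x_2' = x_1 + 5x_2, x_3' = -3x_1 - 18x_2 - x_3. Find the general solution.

Coefficient matrix A = [[2, -2, 0], [1, 5, 0], [-3, -18, -1]].
det(A - λI) = 0 gives eigenvalues λ = -1, 4, 3.
For λ=-1: eigenvector (0,0,1).
For λ=4: eigenvector (-1,1,-3).
For λ=3: eigenvector (2,-1,3).
General solution: C_1e^(-t)(0,0,1) + C_2e^(4t)(-1,1,-3) + C_3e^(3t)(2,-1,3).

x_1(t) = -C_2e^(4t) + 2C_3e^(3t), x_2(t) = C_2e^(4t) - C_3e^(3t), x_3(t) = C_1e^(-t) - 3C_2e^(4t) + 3C_3e^(3t)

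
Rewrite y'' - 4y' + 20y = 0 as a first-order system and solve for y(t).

Let x_1 = y, x_2 = y'. Then x_1' = x_2 and x_2' = -20x_1 + 4x_2.
A = [[0,1],[-20,4]]; det(A-λI) = λ^2 - 4λ + 20.
Eigenvalues λ = 2 ± 4i.

y(t) = C_1e^(2t)cos(4t) + C_2e^(2t)sin(4t)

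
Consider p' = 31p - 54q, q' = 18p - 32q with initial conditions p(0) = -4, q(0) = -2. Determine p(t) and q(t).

p(t) = -4e^(4t), q(t) = -2e^(4t)

Coefficient matrix A = [[31, -54], [18, -32]].
Characteristic polynomial det(A - λI) = λ^2 + λ - 20 = 0.
Eigenvalues λ = 4, -5.
For λ=4: (A-λI) row 1 is [27, -54], so an eigenvector is (-2, -1).
For λ=-5: (A-λI) row 1 is [36, -54], so an eigenvector is (-3, -2).
General solution: K_1e^(4t)(-2,-1) + K_2e^(-5t)(-3,-2).
Applying p(0)=-4, q(0)=-2 gives K_1=2, K_2=0.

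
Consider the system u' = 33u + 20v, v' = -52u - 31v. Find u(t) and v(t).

u(t) = 2C_1e^(t)sin(4t) - C_1e^(t)cos(4t) - C_2e^(t)sin(4t) - 2C_2e^(t)cos(4t), v(t) = -3C_1e^(t)sin(4t) + 2C_1e^(t)cos(4t) + 2C_2e^(t)sin(4t) + 3C_2e^(t)cos(4t)

Coefficient matrix A = [[33, 20], [-52, -31]].
Characteristic polynomial det(A - λI) = λ^2 - 2λ + 17 = 0.
Eigenvalues λ = 1 ± 4i (complex conjugate pair).
For λ=1+4i: an eigenvector is (-1,2) - i(2,-3) = (-1 - 2i, 2 + 3i).
A real fundamental pair from Re and Im of e^((1+4i)t)v: X_1 = e^(t)(cos(4t)·(-1,2) + sin(4t)·(2,-3)), X_2 = e^(t)(sin(4t)·(-1,2) - cos(4t)·(2,-3)).
General solution: C_1X_1 + C_2X_2.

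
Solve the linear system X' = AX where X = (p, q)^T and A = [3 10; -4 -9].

Coefficient matrix A = [[3, 10], [-4, -9]].
Characteristic polynomial det(A - λI) = λ^2 + 6λ + 13 = 0.
Eigenvalues λ = -3 ± 2i (complex conjugate pair).
For λ=-3+2i: an eigenvector is (1,-1) - i(-2,1) = (1 + 2i, -1 - i).
A real fundamental pair from Re and Im of e^((-3+2i)t)v: X_1 = e^(-3t)(cos(2t)·(1,-1) + sin(2t)·(-2,1)), X_2 = e^(-3t)(sin(2t)·(1,-1) - cos(2t)·(-2,1)).
General solution: c_1X_1 + c_2X_2.

p(t) = -2c_1e^(-3t)sin(2t) + c_1e^(-3t)cos(2t) + c_2e^(-3t)sin(2t) + 2c_2e^(-3t)cos(2t), q(t) = c_1e^(-3t)sin(2t) - c_1e^(-3t)cos(2t) - c_2e^(-3t)sin(2t) - c_2e^(-3t)cos(2t)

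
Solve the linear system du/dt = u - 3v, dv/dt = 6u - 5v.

u(t) = -C_1e^(-2t)sin(3t) + C_2e^(-2t)cos(3t), v(t) = -C_1e^(-2t)sin(3t) + C_1e^(-2t)cos(3t) + C_2e^(-2t)sin(3t) + C_2e^(-2t)cos(3t)

Coefficient matrix A = [[1, -3], [6, -5]].
Characteristic polynomial det(A - λI) = λ^2 + 4λ + 13 = 0.
Eigenvalues λ = -2 ± 3i (complex conjugate pair).
For λ=-2+3i: an eigenvector is (0,1) - i(-1,-1) = (0 + i, 1 + i).
A real fundamental pair from Re and Im of e^((-2+3i)t)v: X_1 = e^(-2t)(cos(3t)·(0,1) + sin(3t)·(-1,-1)), X_2 = e^(-2t)(sin(3t)·(0,1) - cos(3t)·(-1,-1)).
General solution: C_1X_1 + C_2X_2.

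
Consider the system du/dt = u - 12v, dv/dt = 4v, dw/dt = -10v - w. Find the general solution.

Coefficient matrix A = [[1, -12, 0], [0, 4, 0], [0, -10, -1]].
det(A - λI) = 0 gives eigenvalues λ = 1, -1, 4.
For λ=1: eigenvector (1,0,0).
For λ=-1: eigenvector (0,0,1).
For λ=4: eigenvector (-4,1,-2).
General solution: C_1e^(t)(1,0,0) + C_2e^(-t)(0,0,1) + C_3e^(4t)(-4,1,-2).

u(t) = C_1e^(t) - 4C_3e^(4t), v(t) = C_3e^(4t), w(t) = C_2e^(-t) - 2C_3e^(4t)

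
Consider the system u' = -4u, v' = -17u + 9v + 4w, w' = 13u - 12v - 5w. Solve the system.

u(t) = C_1e^(-4t), v(t) = C_1e^(-4t) - C_2e^(t) - 2C_3e^(3t), w(t) = C_1e^(-4t) + 2C_2e^(t) + 3C_3e^(3t)

Coefficient matrix A = [[-4, 0, 0], [-17, 9, 4], [13, -12, -5]].
det(A - λI) = 0 gives eigenvalues λ = -4, 1, 3.
For λ=-4: eigenvector (1,1,1).
For λ=1: eigenvector (0,-1,2).
For λ=3: eigenvector (0,-2,3).
General solution: C_1e^(-4t)(1,1,1) + C_2e^(t)(0,-1,2) + C_3e^(3t)(0,-2,3).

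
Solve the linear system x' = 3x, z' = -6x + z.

x(t) = -K_1e^(3t), z(t) = 3K_1e^(3t) + K_2e^(t)

Coefficient matrix A = [[3, 0], [-6, 1]].
Characteristic polynomial det(A - λI) = λ^2 - 4λ + 3 = 0.
Eigenvalues λ = 3, 1.
For λ=3: (A-λI) row 2 is [-6, -2], so an eigenvector is (-1, 3).
For λ=1: (A-λI) row 1 is [2, 0], so an eigenvector is (0, 1).
General solution: K_1e^(3t)(-1,3) + K_2e^(t)(0,1).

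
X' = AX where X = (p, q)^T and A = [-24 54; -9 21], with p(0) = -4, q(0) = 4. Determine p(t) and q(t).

Coefficient matrix A = [[-24, 54], [-9, 21]].
Characteristic polynomial det(A - λI) = λ^2 + 3λ - 18 = 0.
Eigenvalues λ = -6, 3.
For λ=-6: (A-λI) row 1 is [-18, 54], so an eigenvector is (-3, -1).
For λ=3: (A-λI) row 1 is [-27, 54], so an eigenvector is (-2, -1).
General solution: c_1e^(-6t)(-3,-1) + c_2e^(3t)(-2,-1).
Applying p(0)=-4, q(0)=4 gives c_1=12, c_2=-16.

p(t) = 32e^(3t) - 36e^(-6t), q(t) = 16e^(3t) - 12e^(-6t)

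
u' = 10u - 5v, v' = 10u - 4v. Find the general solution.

u(t) = K_1e^(3t)sin(t) - 2K_1e^(3t)cos(t) - 2K_2e^(3t)sin(t) - K_2e^(3t)cos(t), v(t) = K_1e^(3t)sin(t) - 3K_1e^(3t)cos(t) - 3K_2e^(3t)sin(t) - K_2e^(3t)cos(t)

Coefficient matrix A = [[10, -5], [10, -4]].
Characteristic polynomial det(A - λI) = λ^2 - 6λ + 10 = 0.
Eigenvalues λ = 3 ± i (complex conjugate pair).
For λ=3+i: an eigenvector is (-2,-3) - i(1,1) = (-2 - i, -3 - i).
A real fundamental pair from Re and Im of e^((3+i)t)v: X_1 = e^(3t)(cos(t)·(-2,-3) + sin(t)·(1,1)), X_2 = e^(3t)(sin(t)·(-2,-3) - cos(t)·(1,1)).
General solution: K_1X_1 + K_2X_2.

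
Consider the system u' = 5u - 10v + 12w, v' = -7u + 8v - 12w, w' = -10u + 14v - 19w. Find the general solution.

Coefficient matrix A = [[5, -10, 12], [-7, 8, -12], [-10, 14, -19]].
det(A - λI) = 0 gives eigenvalues λ = -1, -2, -3.
For λ=-1: eigenvector (-3,3,4).
For λ=-2: eigenvector (2,-1,-2).
For λ=-3: eigenvector (2,-2,-3).
General solution: C_1e^(-t)(-3,3,4) + C_2e^(-2t)(2,-1,-2) + C_3e^(-3t)(2,-2,-3).

u(t) = -3C_1e^(-t) + 2C_2e^(-2t) + 2C_3e^(-3t), v(t) = 3C_1e^(-t) - C_2e^(-2t) - 2C_3e^(-3t), w(t) = 4C_1e^(-t) - 2C_2e^(-2t) - 3C_3e^(-3t)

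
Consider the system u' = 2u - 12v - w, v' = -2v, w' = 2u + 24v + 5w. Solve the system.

Coefficient matrix A = [[2, -12, -1], [0, -2, 0], [2, 24, 5]].
det(A - λI) = 0 gives eigenvalues λ = -2, 4, 3.
For λ=-2: eigenvector (2,1,-4).
For λ=4: eigenvector (1,0,-2).
For λ=3: eigenvector (1,0,-1).
General solution: c_1e^(-2t)(2,1,-4) + c_2e^(4t)(1,0,-2) + c_3e^(3t)(1,0,-1).

u(t) = 2c_1e^(-2t) + c_2e^(4t) + c_3e^(3t), v(t) = c_1e^(-2t), w(t) = -4c_1e^(-2t) - 2c_2e^(4t) - c_3e^(3t)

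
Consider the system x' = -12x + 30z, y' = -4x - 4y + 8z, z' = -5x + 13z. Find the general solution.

x(t) = 3K_1e^(-2t) + 2K_2e^(3t), y(t) = -2K_1e^(-2t) + K_3e^(-4t), z(t) = K_1e^(-2t) + K_2e^(3t)

Coefficient matrix A = [[-12, 0, 30], [-4, -4, 8], [-5, 0, 13]].
det(A - λI) = 0 gives eigenvalues λ = -2, 3, -4.
For λ=-2: eigenvector (3,-2,1).
For λ=3: eigenvector (2,0,1).
For λ=-4: eigenvector (0,1,0).
General solution: K_1e^(-2t)(3,-2,1) + K_2e^(3t)(2,0,1) + K_3e^(-4t)(0,1,0).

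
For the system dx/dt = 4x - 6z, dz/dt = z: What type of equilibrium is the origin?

A = [[4,-6],[0,1]]; det(A-λI) = λ^2 - 5λ + 4.
λ = 4, 1: both positive.

unstable node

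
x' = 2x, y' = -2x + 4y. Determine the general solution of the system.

Coefficient matrix A = [[2, 0], [-2, 4]].
Characteristic polynomial det(A - λI) = λ^2 - 6λ + 8 = 0.
Eigenvalues λ = 4, 2.
For λ=4: (A-λI) row 1 is [-2, 0], so an eigenvector is (0, 1).
For λ=2: (A-λI) row 2 is [-2, 2], so an eigenvector is (-1, -1).
General solution: c_1e^(4t)(0,1) + c_2e^(2t)(-1,-1).

x(t) = -c_2e^(2t), y(t) = c_1e^(4t) - c_2e^(2t)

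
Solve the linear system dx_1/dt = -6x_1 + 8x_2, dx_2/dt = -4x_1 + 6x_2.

x_1(t) = -2K_1e^(-2t) + K_2e^(2t), x_2(t) = -K_1e^(-2t) + K_2e^(2t)

Coefficient matrix A = [[-6, 8], [-4, 6]].
Characteristic polynomial det(A - λI) = λ^2 - 4 = 0.
Eigenvalues λ = -2, 2.
For λ=-2: (A-λI) row 1 is [-4, 8], so an eigenvector is (-2, -1).
For λ=2: (A-λI) row 1 is [-8, 8], so an eigenvector is (1, 1).
General solution: K_1e^(-2t)(-2,-1) + K_2e^(2t)(1,1).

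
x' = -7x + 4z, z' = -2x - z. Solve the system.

Coefficient matrix A = [[-7, 4], [-2, -1]].
Characteristic polynomial det(A - λI) = λ^2 + 8λ + 15 = 0.
Eigenvalues λ = -3, -5.
For λ=-3: (A-λI) row 1 is [-4, 4], so an eigenvector is (-1, -1).
For λ=-5: (A-λI) row 1 is [-2, 4], so an eigenvector is (2, 1).
General solution: C_1e^(-3t)(-1,-1) + C_2e^(-5t)(2,1).

x(t) = -C_1e^(-3t) + 2C_2e^(-5t), z(t) = -C_1e^(-3t) + C_2e^(-5t)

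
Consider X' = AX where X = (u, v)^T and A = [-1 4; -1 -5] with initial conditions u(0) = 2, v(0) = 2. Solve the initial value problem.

u(t) = 12te^(-3t) + 2e^(-3t), v(t) = -6te^(-3t) + 2e^(-3t)

Coefficient matrix A = [[-1, 4], [-1, -5]].
Characteristic polynomial det(A - λI) = λ^2 + 6λ + 9 = 0.
Single eigenvalue λ = -3 with algebraic multiplicity 2.
Eigenvector v = (-2,1); generalized eigenvector w with (A-λI)w=v is (-1,0).
General solution: e^(-3t)[K_1·v + K_2·(t·v + w)].
Applying u(0)=2, v(0)=2 gives K_1=2, K_2=-6.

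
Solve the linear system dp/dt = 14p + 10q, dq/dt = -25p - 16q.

p(t) = C_1e^(-t)sin(5t) - C_1e^(-t)cos(5t) - C_2e^(-t)sin(5t) - C_2e^(-t)cos(5t), q(t) = -C_1e^(-t)sin(5t) + 2C_1e^(-t)cos(5t) + 2C_2e^(-t)sin(5t) + C_2e^(-t)cos(5t)

Coefficient matrix A = [[14, 10], [-25, -16]].
Characteristic polynomial det(A - λI) = λ^2 + 2λ + 26 = 0.
Eigenvalues λ = -1 ± 5i (complex conjugate pair).
For λ=-1+5i: an eigenvector is (-1,2) - i(1,-1) = (-1 - i, 2 + i).
A real fundamental pair from Re and Im of e^((-1+5i)t)v: X_1 = e^(-t)(cos(5t)·(-1,2) + sin(5t)·(1,-1)), X_2 = e^(-t)(sin(5t)·(-1,2) - cos(5t)·(1,-1)).
General solution: C_1X_1 + C_2X_2.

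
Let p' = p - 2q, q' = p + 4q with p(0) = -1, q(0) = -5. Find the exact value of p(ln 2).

40

A = [[1,-2],[1,4]]; eigenvalues λ = 2, 3.
Eigenvectors: (2,-1) for λ=2, (1,-1) for λ=3.
From the initial condition, c_1 = -6, c_2 = 11.
p(ln 2) = (-6)(2^2)(2) + (11)(2^3)(1) = 40.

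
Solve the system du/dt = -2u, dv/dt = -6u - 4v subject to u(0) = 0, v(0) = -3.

Coefficient matrix A = [[-2, 0], [-6, -4]].
Characteristic polynomial det(A - λI) = λ^2 + 6λ + 8 = 0.
Eigenvalues λ = -2, -4.
For λ=-2: (A-λI) row 2 is [-6, -2], so an eigenvector is (1, -3).
For λ=-4: (A-λI) row 1 is [2, 0], so an eigenvector is (0, -1).
General solution: K_1e^(-2t)(1,-3) + K_2e^(-4t)(0,-1).
Applying u(0)=0, v(0)=-3 gives K_1=0, K_2=3.

u(t) = 0, v(t) = -3e^(-4t)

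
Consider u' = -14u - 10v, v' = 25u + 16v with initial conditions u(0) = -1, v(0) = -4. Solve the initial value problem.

u(t) = 11e^(t)sin(5t) - e^(t)cos(5t), v(t) = -17e^(t)sin(5t) - 4e^(t)cos(5t)

Coefficient matrix A = [[-14, -10], [25, 16]].
Characteristic polynomial det(A - λI) = λ^2 - 2λ + 26 = 0.
Eigenvalues λ = 1 ± 5i (complex conjugate pair).
For λ=1+5i: an eigenvector is (-1,1) - i(1,-2) = (-1 - i, 1 + 2i).
A real fundamental pair from Re and Im of e^((1+5i)t)v: X_1 = e^(t)(cos(5t)·(-1,1) + sin(5t)·(1,-2)), X_2 = e^(t)(sin(5t)·(-1,1) - cos(5t)·(1,-2)).
General solution: K_1X_1 + K_2X_2.
Applying u(0)=-1, v(0)=-4 gives K_1=6, K_2=-5.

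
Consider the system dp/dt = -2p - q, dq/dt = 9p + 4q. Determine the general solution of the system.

p(t) = -c_1e^(t) - c_2te^(t), q(t) = 3c_1e^(t) + 3c_2te^(t) + c_2e^(t)

Coefficient matrix A = [[-2, -1], [9, 4]].
Characteristic polynomial det(A - λI) = λ^2 - 2λ + 1 = 0.
Single eigenvalue λ = 1 with algebraic multiplicity 2.
Eigenvector v = (-1,3); generalized eigenvector w with (A-λI)w=v is (0,1).
General solution: e^(t)[c_1·v + c_2·(t·v + w)].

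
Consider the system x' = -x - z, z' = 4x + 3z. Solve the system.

x(t) = K_1e^(t) + K_2te^(t), z(t) = -2K_1e^(t) - 2K_2te^(t) - K_2e^(t)

Coefficient matrix A = [[-1, -1], [4, 3]].
Characteristic polynomial det(A - λI) = λ^2 - 2λ + 1 = 0.
Single eigenvalue λ = 1 with algebraic multiplicity 2.
Eigenvector v = (1,-2); generalized eigenvector w with (A-λI)w=v is (0,-1).
General solution: e^(t)[K_1·v + K_2·(t·v + w)].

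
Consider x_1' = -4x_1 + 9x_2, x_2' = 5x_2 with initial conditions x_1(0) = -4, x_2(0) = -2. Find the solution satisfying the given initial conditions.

Coefficient matrix A = [[-4, 9], [0, 5]].
Characteristic polynomial det(A - λI) = λ^2 - λ - 20 = 0.
Eigenvalues λ = 5, -4.
For λ=5: (A-λI) row 1 is [-9, 9], so an eigenvector is (-1, -1).
For λ=-4: (A-λI) row 1 is [0, 9], so an eigenvector is (1, 0).
General solution: c_1e^(5t)(-1,-1) + c_2e^(-4t)(1,0).
Applying x_1(0)=-4, x_2(0)=-2 gives c_1=2, c_2=-2.

x_1(t) = -2e^(5t) - 2e^(-4t), x_2(t) = -2e^(5t)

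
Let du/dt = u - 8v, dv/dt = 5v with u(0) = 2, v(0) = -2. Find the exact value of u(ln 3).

966

A = [[1,-8],[0,5]]; eigenvalues λ = 1, 5.
Eigenvectors: (1,0) for λ=1, (-2,1) for λ=5.
From the initial condition, c_1 = -2, c_2 = -2.
u(ln 3) = (-2)(3^1)(1) + (-2)(3^5)(-2) = 966.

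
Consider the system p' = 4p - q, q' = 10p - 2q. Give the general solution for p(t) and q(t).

p(t) = K_1e^(t)sin(t) - K_2e^(t)cos(t), q(t) = 3K_1e^(t)sin(t) - K_1e^(t)cos(t) - K_2e^(t)sin(t) - 3K_2e^(t)cos(t)

Coefficient matrix A = [[4, -1], [10, -2]].
Characteristic polynomial det(A - λI) = λ^2 - 2λ + 2 = 0.
Eigenvalues λ = 1 ± i (complex conjugate pair).
For λ=1+i: an eigenvector is (0,-1) - i(1,3) = (0 - i, -1 - 3i).
A real fundamental pair from Re and Im of e^((1+i)t)v: X_1 = e^(t)(cos(t)·(0,-1) + sin(t)·(1,3)), X_2 = e^(t)(sin(t)·(0,-1) - cos(t)·(1,3)).
General solution: K_1X_1 + K_2X_2.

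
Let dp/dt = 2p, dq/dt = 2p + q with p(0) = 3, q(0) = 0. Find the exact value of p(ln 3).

27

A = [[2,0],[2,1]]; eigenvalues λ = 1, 2.
Eigenvectors: (0,-1) for λ=1, (1,2) for λ=2.
From the initial condition, c_1 = 6, c_2 = 3.
p(ln 3) = (6)(3^1)(0) + (3)(3^2)(1) = 27.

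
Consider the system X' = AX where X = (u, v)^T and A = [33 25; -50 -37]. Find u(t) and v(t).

u(t) = -C_1e^(-2t)sin(5t) + 2C_1e^(-2t)cos(5t) + 2C_2e^(-2t)sin(5t) + C_2e^(-2t)cos(5t), v(t) = C_1e^(-2t)sin(5t) - 3C_1e^(-2t)cos(5t) - 3C_2e^(-2t)sin(5t) - C_2e^(-2t)cos(5t)

Coefficient matrix A = [[33, 25], [-50, -37]].
Characteristic polynomial det(A - λI) = λ^2 + 4λ + 29 = 0.
Eigenvalues λ = -2 ± 5i (complex conjugate pair).
For λ=-2+5i: an eigenvector is (2,-3) - i(-1,1) = (2 + i, -3 - i).
A real fundamental pair from Re and Im of e^((-2+5i)t)v: X_1 = e^(-2t)(cos(5t)·(2,-3) + sin(5t)·(-1,1)), X_2 = e^(-2t)(sin(5t)·(2,-3) - cos(5t)·(-1,1)).
General solution: C_1X_1 + C_2X_2.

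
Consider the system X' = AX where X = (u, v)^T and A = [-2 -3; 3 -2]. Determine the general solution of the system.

u(t) = -C_1e^(-2t)sin(3t) + C_2e^(-2t)cos(3t), v(t) = C_1e^(-2t)cos(3t) + C_2e^(-2t)sin(3t)

Coefficient matrix A = [[-2, -3], [3, -2]].
Characteristic polynomial det(A - λI) = λ^2 + 4λ + 13 = 0.
Eigenvalues λ = -2 ± 3i (complex conjugate pair).
For λ=-2+3i: an eigenvector is (0,1) - i(-1,0) = (0 + i, 1).
A real fundamental pair from Re and Im of e^((-2+3i)t)v: X_1 = e^(-2t)(cos(3t)·(0,1) + sin(3t)·(-1,0)), X_2 = e^(-2t)(sin(3t)·(0,1) - cos(3t)·(-1,0)).
General solution: C_1X_1 + C_2X_2.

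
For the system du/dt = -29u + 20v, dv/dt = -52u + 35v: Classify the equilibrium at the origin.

unstable spiral

A = [[-29,20],[-52,35]]; det(A-λI) = λ^2 - 6λ + 25.
λ = 3 ± 4i: positive real part.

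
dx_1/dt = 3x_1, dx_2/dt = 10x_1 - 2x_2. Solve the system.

x_1(t) = -c_1e^(3t), x_2(t) = -2c_1e^(3t) - c_2e^(-2t)

Coefficient matrix A = [[3, 0], [10, -2]].
Characteristic polynomial det(A - λI) = λ^2 - λ - 6 = 0.
Eigenvalues λ = 3, -2.
For λ=3: (A-λI) row 2 is [10, -5], so an eigenvector is (-1, -2).
For λ=-2: (A-λI) row 1 is [5, 0], so an eigenvector is (0, -1).
General solution: c_1e^(3t)(-1,-2) + c_2e^(-2t)(0,-1).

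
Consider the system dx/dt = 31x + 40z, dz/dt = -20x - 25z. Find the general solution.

Coefficient matrix A = [[31, 40], [-20, -25]].
Characteristic polynomial det(A - λI) = λ^2 - 6λ + 25 = 0.
Eigenvalues λ = 3 ± 4i (complex conjugate pair).
For λ=3+4i: an eigenvector is (1,-1) - i(-3,2) = (1 + 3i, -1 - 2i).
A real fundamental pair from Re and Im of e^((3+4i)t)v: X_1 = e^(3t)(cos(4t)·(1,-1) + sin(4t)·(-3,2)), X_2 = e^(3t)(sin(4t)·(1,-1) - cos(4t)·(-3,2)).
General solution: c_1X_1 + c_2X_2.

x(t) = -3c_1e^(3t)sin(4t) + c_1e^(3t)cos(4t) + c_2e^(3t)sin(4t) + 3c_2e^(3t)cos(4t), z(t) = 2c_1e^(3t)sin(4t) - c_1e^(3t)cos(4t) - c_2e^(3t)sin(4t) - 2c_2e^(3t)cos(4t)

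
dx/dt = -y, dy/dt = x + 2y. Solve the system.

Coefficient matrix A = [[0, -1], [1, 2]].
Characteristic polynomial det(A - λI) = λ^2 - 2λ + 1 = 0.
Single eigenvalue λ = 1 with algebraic multiplicity 2.
Eigenvector v = (1,-1); generalized eigenvector w with (A-λI)w=v is (2,-3).
General solution: e^(t)[c_1·v + c_2·(t·v + w)].

x(t) = c_1e^(t) + c_2te^(t) + 2c_2e^(t), y(t) = -c_1e^(t) - c_2te^(t) - 3c_2e^(t)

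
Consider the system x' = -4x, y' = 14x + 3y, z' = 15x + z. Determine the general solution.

x(t) = C_1e^(-4t), y(t) = -2C_1e^(-4t) + C_2e^(3t), z(t) = -3C_1e^(-4t) + C_3e^(t)

Coefficient matrix A = [[-4, 0, 0], [14, 3, 0], [15, 0, 1]].
det(A - λI) = 0 gives eigenvalues λ = -4, 3, 1.
For λ=-4: eigenvector (1,-2,-3).
For λ=3: eigenvector (0,1,0).
For λ=1: eigenvector (0,0,1).
General solution: C_1e^(-4t)(1,-2,-3) + C_2e^(3t)(0,1,0) + C_3e^(t)(0,0,1).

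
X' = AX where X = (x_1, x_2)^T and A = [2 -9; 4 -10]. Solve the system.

Coefficient matrix A = [[2, -9], [4, -10]].
Characteristic polynomial det(A - λI) = λ^2 + 8λ + 16 = 0.
Single eigenvalue λ = -4 with algebraic multiplicity 2.
Eigenvector v = (-3,-2); generalized eigenvector w with (A-λI)w=v is (1,1).
General solution: e^(-4t)[C_1·v + C_2·(t·v + w)].

x_1(t) = -3C_1e^(-4t) - 3C_2te^(-4t) + C_2e^(-4t), x_2(t) = -2C_1e^(-4t) - 2C_2te^(-4t) + C_2e^(-4t)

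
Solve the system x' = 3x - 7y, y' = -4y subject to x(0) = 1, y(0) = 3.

x(t) = -2e^(3t) + 3e^(-4t), y(t) = 3e^(-4t)

Coefficient matrix A = [[3, -7], [0, -4]].
Characteristic polynomial det(A - λI) = λ^2 + λ - 12 = 0.
Eigenvalues λ = -4, 3.
For λ=-4: (A-λI) row 1 is [7, -7], so an eigenvector is (-1, -1).
For λ=3: (A-λI) row 1 is [0, -7], so an eigenvector is (1, 0).
General solution: c_1e^(-4t)(-1,-1) + c_2e^(3t)(1,0).
Applying x(0)=1, y(0)=3 gives c_1=-3, c_2=-2.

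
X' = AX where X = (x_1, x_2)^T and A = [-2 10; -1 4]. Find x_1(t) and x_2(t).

x_1(t) = -c_1e^(t)sin(t) - 3c_1e^(t)cos(t) - 3c_2e^(t)sin(t) + c_2e^(t)cos(t), x_2(t) = -c_1e^(t)cos(t) - c_2e^(t)sin(t)

Coefficient matrix A = [[-2, 10], [-1, 4]].
Characteristic polynomial det(A - λI) = λ^2 - 2λ + 2 = 0.
Eigenvalues λ = 1 ± i (complex conjugate pair).
For λ=1+i: an eigenvector is (-3,-1) - i(-1,0) = (-3 + i, -1).
A real fundamental pair from Re and Im of e^((1+i)t)v: X_1 = e^(t)(cos(t)·(-3,-1) + sin(t)·(-1,0)), X_2 = e^(t)(sin(t)·(-3,-1) - cos(t)·(-1,0)).
General solution: c_1X_1 + c_2X_2.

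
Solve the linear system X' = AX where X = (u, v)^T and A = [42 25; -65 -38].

u(t) = c_1e^(2t)sin(5t) + 2c_1e^(2t)cos(5t) + 2c_2e^(2t)sin(5t) - c_2e^(2t)cos(5t), v(t) = -2c_1e^(2t)sin(5t) - 3c_1e^(2t)cos(5t) - 3c_2e^(2t)sin(5t) + 2c_2e^(2t)cos(5t)

Coefficient matrix A = [[42, 25], [-65, -38]].
Characteristic polynomial det(A - λI) = λ^2 - 4λ + 29 = 0.
Eigenvalues λ = 2 ± 5i (complex conjugate pair).
For λ=2+5i: an eigenvector is (2,-3) - i(1,-2) = (2 - i, -3 + 2i).
A real fundamental pair from Re and Im of e^((2+5i)t)v: X_1 = e^(2t)(cos(5t)·(2,-3) + sin(5t)·(1,-2)), X_2 = e^(2t)(sin(5t)·(2,-3) - cos(5t)·(1,-2)).
General solution: c_1X_1 + c_2X_2.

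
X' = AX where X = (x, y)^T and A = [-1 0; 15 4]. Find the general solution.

x(t) = c_1e^(-t), y(t) = -3c_1e^(-t) + c_2e^(4t)

Coefficient matrix A = [[-1, 0], [15, 4]].
Characteristic polynomial det(A - λI) = λ^2 - 3λ - 4 = 0.
Eigenvalues λ = -1, 4.
For λ=-1: (A-λI) row 2 is [15, 5], so an eigenvector is (1, -3).
For λ=4: (A-λI) row 1 is [-5, 0], so an eigenvector is (0, 1).
General solution: c_1e^(-t)(1,-3) + c_2e^(4t)(0,1).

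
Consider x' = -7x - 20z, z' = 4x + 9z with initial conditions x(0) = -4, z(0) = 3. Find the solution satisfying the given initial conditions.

x(t) = -7e^(t)sin(4t) - 4e^(t)cos(4t), z(t) = 2e^(t)sin(4t) + 3e^(t)cos(4t)

Coefficient matrix A = [[-7, -20], [4, 9]].
Characteristic polynomial det(A - λI) = λ^2 - 2λ + 17 = 0.
Eigenvalues λ = 1 ± 4i (complex conjugate pair).
For λ=1+4i: an eigenvector is (1,0) - i(-2,1) = (1 + 2i, 0 - i).
A real fundamental pair from Re and Im of e^((1+4i)t)v: X_1 = e^(t)(cos(4t)·(1,0) + sin(4t)·(-2,1)), X_2 = e^(t)(sin(4t)·(1,0) - cos(4t)·(-2,1)).
General solution: C_1X_1 + C_2X_2.
Applying x(0)=-4, z(0)=3 gives C_1=2, C_2=-3.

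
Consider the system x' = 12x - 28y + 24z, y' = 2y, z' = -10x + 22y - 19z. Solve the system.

x(t) = -2C_1e^(2t) - 3C_2e^(-4t) - 8C_3e^(-3t), y(t) = C_1e^(2t), z(t) = 2C_1e^(2t) + 2C_2e^(-4t) + 5C_3e^(-3t)

Coefficient matrix A = [[12, -28, 24], [0, 2, 0], [-10, 22, -19]].
det(A - λI) = 0 gives eigenvalues λ = 2, -4, -3.
For λ=2: eigenvector (-2,1,2).
For λ=-4: eigenvector (-3,0,2).
For λ=-3: eigenvector (-8,0,5).
General solution: C_1e^(2t)(-2,1,2) + C_2e^(-4t)(-3,0,2) + C_3e^(-3t)(-8,0,5).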